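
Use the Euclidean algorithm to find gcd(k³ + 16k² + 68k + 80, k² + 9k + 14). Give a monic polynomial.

Euclidean algorithm in ℚ[k]:
  k³ + 16k² + 68k + 80 = (k + 7)(k² + 9k + 14) + (-9k - 18)
  k² + 9k + 14 = (-(1/9)k - 7/9)(-9k - 18) + (0)
Last nonzero remainder: -9k - 18. Dividing through by -9 gives the monic gcd k + 2.

k + 2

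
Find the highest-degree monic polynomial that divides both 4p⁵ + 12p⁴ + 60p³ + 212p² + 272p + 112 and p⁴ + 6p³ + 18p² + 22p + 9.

p² + 2p + 1

By polynomial division,
  4p⁵ + 12p⁴ + 60p³ + 212p² + 272p + 112 = (4p - 12)(p⁴ + 6p³ + 18p² + 22p + 9) + (60p³ + 340p² + 500p + 220)
  p⁴ + 6p³ + 18p² + 22p + 9 = ((1/60)p + 1/180)(60p³ + 340p² + 500p + 220) + ((70/9)p² + (140/9)p + 70/9)
  60p³ + 340p² + 500p + 220 = ((54/7)p + 198/7)((70/9)p² + (140/9)p + 70/9) + (0)
Last nonzero remainder: (70/9)p² + (140/9)p + 70/9. Dividing through by 70/9 gives the monic gcd p² + 2p + 1.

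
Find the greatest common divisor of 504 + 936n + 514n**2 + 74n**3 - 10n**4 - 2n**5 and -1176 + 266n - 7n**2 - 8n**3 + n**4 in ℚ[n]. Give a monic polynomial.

By polynomial division,
  -2n**5 - 10n**4 + 74n**3 + 514n**2 + 936n + 504 = (-2n - 26)(n**4 - 8n**3 - 7n**2 + 266n - 1176) + (-148n**3 + 864n**2 + 5500n - 30072)
  n**4 - 8n**3 - 7n**2 + 266n - 1176 = (-(1/148)n + 20/1369)(-148n**3 + 864n**2 + 5500n - 30072) + ((24012/1369)n**2 - (24012/1369)n - 1008504/1369)
  -148n**3 + 864n**2 + 5500n - 30072 = (-(50653/6003)n + 245051/6003)((24012/1369)n**2 - (24012/1369)n - 1008504/1369) + (0)
Last nonzero remainder: (24012/1369)n**2 - (24012/1369)n - 1008504/1369. Dividing through by 24012/1369 gives the monic gcd n**2 - n - 42.

-42 - n + n**2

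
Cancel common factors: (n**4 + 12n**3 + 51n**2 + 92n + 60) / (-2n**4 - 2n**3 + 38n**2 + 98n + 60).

(-n**2 - 7n - 10)/(2n**2 - 8n - 10)

Repeated division with remainder:
  n**4 + 12n**3 + 51n**2 + 92n + 60 = (-1/2)(-2n**4 - 2n**3 + 38n**2 + 98n + 60) + (11n**3 + 70n**2 + 141n + 90)
  -2n**4 - 2n**3 + 38n**2 + 98n + 60 = (-(2/11)n + 118/121)(11n**3 + 70n**2 + 141n + 90) + (-(560/121)n**2 - (2800/121)n - 3360/121)
  11n**3 + 70n**2 + 141n + 90 = (-(1331/560)n - 363/112)(-(560/121)n**2 - (2800/121)n - 3360/121) + (0)
Last nonzero remainder: -(560/121)n**2 - (2800/121)n - 3360/121. Dividing through by -560/121 gives the monic gcd n**2 + 5n + 6.
Cancel n**2 + 5n + 6 from numerator and denominator to get the reduced form.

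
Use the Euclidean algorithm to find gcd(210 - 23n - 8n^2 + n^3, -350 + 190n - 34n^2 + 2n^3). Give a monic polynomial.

-7 + n

Euclidean algorithm in ℚ[n]:
  n^3 - 8n^2 - 23n + 210 = (1/2)(2n^3 - 34n^2 + 190n - 350) + (9n^2 - 118n + 385)
  2n^3 - 34n^2 + 190n - 350 = ((2/9)n - 70/81)(9n^2 - 118n + 385) + ((200/81)n - 1400/81)
  9n^2 - 118n + 385 = ((729/200)n - 891/40)((200/81)n - 1400/81) + (0)
Last nonzero remainder: (200/81)n - 1400/81. Dividing through by 200/81 gives the monic gcd n - 7.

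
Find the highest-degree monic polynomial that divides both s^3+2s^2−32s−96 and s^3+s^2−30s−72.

s^2−2s−24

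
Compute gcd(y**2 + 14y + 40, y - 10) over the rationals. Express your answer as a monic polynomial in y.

1

Euclidean algorithm in ℚ[y]:
  y**2 + 14y + 40 = (y + 24)(y - 10) + (280)
  y - 10 = ((1/280)y - 1/28)(280) + (0)
The last nonzero remainder is the constant 280, so the polynomials are coprime and gcd = 1.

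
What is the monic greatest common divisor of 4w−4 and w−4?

1

By polynomial division,
  4w−4 = (4)(w−4) + (12)
  w−4 = ((1/12)w−1/3)(12) + (0)
The last nonzero remainder is the constant 12, so the polynomials are coprime and gcd = 1.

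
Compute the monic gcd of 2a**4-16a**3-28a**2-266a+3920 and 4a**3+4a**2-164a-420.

a-7

Apply the Euclidean algorithm:
  2a**4-16a**3-28a**2-266a+3920 = ((1/2)a-9/2)(4a**3+4a**2-164a-420) + (72a**2-794a+2030)
  4a**3+4a**2-164a-420 = ((1/18)a+433/648)(72a**2-794a+2030) + ((82225/324)a-575575/324)
  72a**2-794a+2030 = ((23328/82225)a-18792/16445)((82225/324)a-575575/324) + (0)
Last nonzero remainder: (82225/324)a-575575/324. Dividing through by 82225/324 gives the monic gcd a-7.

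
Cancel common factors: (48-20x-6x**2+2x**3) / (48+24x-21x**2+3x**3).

(-12+2x+2x**2)/(-12-9x+3x**2)

Euclidean algorithm in ℚ[x]:
  2x**3-6x**2-20x+48 = (2/3)(3x**3-21x**2+24x+48) + (8x**2-36x+16)
  3x**3-21x**2+24x+48 = ((3/8)x-15/16)(8x**2-36x+16) + (-(63/4)x+63)
  8x**2-36x+16 = (-(32/63)x+16/63)(-(63/4)x+63) + (0)
Last nonzero remainder: -(63/4)x+63. Dividing through by -63/4 gives the monic gcd x-4.
Cancel x-4 from numerator and denominator to get the reduced form.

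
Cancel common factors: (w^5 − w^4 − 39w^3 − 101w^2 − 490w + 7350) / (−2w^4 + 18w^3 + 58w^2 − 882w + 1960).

(−w^2 − 4w − 30)/(2w − 8)

Apply the Euclidean algorithm:
  w^5 − w^4 − 39w^3 − 101w^2 − 490w + 7350 = (−(1/2)w − 4)(−2w^4 + 18w^3 + 58w^2 − 882w + 1960) + (62w^3 − 310w^2 − 3038w + 15190)
  −2w^4 + 18w^3 + 58w^2 − 882w + 1960 = (−(1/31)w + 4/31)(62w^3 − 310w^2 − 3038w + 15190) + (0)
Last nonzero remainder: 62w^3 − 310w^2 − 3038w + 15190. Dividing through by 62 gives the monic gcd w^3 − 5w^2 − 49w + 245.
Cancel w^3 − 5w^2 − 49w + 245 from numerator and denominator to get the reduced form.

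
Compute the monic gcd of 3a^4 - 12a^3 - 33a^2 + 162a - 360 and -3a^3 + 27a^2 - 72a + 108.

a^2 - 3a + 6

Repeated division with remainder:
  3a^4 - 12a^3 - 33a^2 + 162a - 360 = (-a - 5)(-3a^3 + 27a^2 - 72a + 108) + (30a^2 - 90a + 180)
  -3a^3 + 27a^2 - 72a + 108 = (-(1/10)a + 3/5)(30a^2 - 90a + 180) + (0)
Last nonzero remainder: 30a^2 - 90a + 180. Dividing through by 30 gives the monic gcd a^2 - 3a + 6.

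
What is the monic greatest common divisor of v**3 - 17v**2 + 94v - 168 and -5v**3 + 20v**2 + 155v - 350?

v - 7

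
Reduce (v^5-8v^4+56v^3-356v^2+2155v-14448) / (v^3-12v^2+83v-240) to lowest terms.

(v^3-v^2+v-301)/(v-5)

By polynomial division,
  v^5-8v^4+56v^3-356v^2+2155v-14448 = (v^2+4v+21)(v^3-12v^2+83v-240) + (-196v^2+1372v-9408)
  v^3-12v^2+83v-240 = (-(1/196)v+5/196)(-196v^2+1372v-9408) + (0)
Last nonzero remainder: -196v^2+1372v-9408. Dividing through by -196 gives the monic gcd v^2-7v+48.
Cancel v^2-7v+48 from numerator and denominator to get the reduced form.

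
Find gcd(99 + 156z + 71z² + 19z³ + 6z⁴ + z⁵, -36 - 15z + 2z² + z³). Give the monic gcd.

9 + 6z + z²

By polynomial division,
  z⁵ + 6z⁴ + 19z³ + 71z² + 156z + 99 = (z² + 4z + 26)(z³ + 2z² - 15z - 36) + (115z² + 690z + 1035)
  z³ + 2z² - 15z - 36 = ((1/115)z - 4/115)(115z² + 690z + 1035) + (0)
Last nonzero remainder: 115z² + 690z + 1035. Dividing through by 115 gives the monic gcd z² + 6z + 9.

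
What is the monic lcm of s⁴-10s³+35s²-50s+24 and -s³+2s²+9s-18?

s⁵-7s⁴+5s³+55s²-126s+72

By polynomial division,
  s⁴-10s³+35s²-50s+24 = (-s+8)(-s³+2s²+9s-18) + (28s²-140s+168)
  -s³+2s²+9s-18 = (-(1/28)s-3/28)(28s²-140s+168) + (0)
Last nonzero remainder: 28s²-140s+168. Dividing through by 28 gives the monic gcd s²-5s+6.
Then lcm(f, g) = f·g / gcd(f, g); expanding and making the result monic gives the answer.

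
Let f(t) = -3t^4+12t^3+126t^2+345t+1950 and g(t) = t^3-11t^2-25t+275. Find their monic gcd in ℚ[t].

t+5

Euclidean algorithm in ℚ[t]:
  -3t^4+12t^3+126t^2+345t+1950 = (-3t-21)(t^3-11t^2-25t+275) + (-180t^2+645t+7725)
  t^3-11t^2-25t+275 = (-(1/180)t+89/2160)(-180t^2+645t+7725) + (-(1247/144)t-6235/144)
  -180t^2+645t+7725 = ((25920/1247)t-222480/1247)(-(1247/144)t-6235/144) + (0)
Last nonzero remainder: -(1247/144)t-6235/144. Dividing through by -1247/144 gives the monic gcd t+5.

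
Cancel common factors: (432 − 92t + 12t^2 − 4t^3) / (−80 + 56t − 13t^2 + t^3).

(−108 − 4t − 4t^2)/(20 − 9t + t^2)

Repeated division with remainder:
  −4t^3 + 12t^2 − 92t + 432 = (−4)(t^3 − 13t^2 + 56t − 80) + (−40t^2 + 132t + 112)
  t^3 − 13t^2 + 56t − 80 = (−(1/40)t + 97/400)(−40t^2 + 132t + 112) + ((2679/100)t − 2679/25)
  −40t^2 + 132t + 112 = (−(4000/2679)t − 2800/2679)((2679/100)t − 2679/25) + (0)
Last nonzero remainder: (2679/100)t − 2679/25. Dividing through by 2679/100 gives the monic gcd t − 4.
Cancel t − 4 from numerator and denominator to get the reduced form.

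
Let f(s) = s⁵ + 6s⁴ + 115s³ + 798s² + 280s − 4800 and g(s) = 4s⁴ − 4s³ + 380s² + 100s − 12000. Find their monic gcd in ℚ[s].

s³ + 4s² + 115s + 600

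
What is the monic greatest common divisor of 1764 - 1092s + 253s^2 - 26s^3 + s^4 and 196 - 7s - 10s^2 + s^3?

Repeated division with remainder:
  s^4 - 26s^3 + 253s^2 - 1092s + 1764 = (s - 16)(s^3 - 10s^2 - 7s + 196) + (100s^2 - 1400s + 4900)
  s^3 - 10s^2 - 7s + 196 = ((1/100)s + 1/25)(100s^2 - 1400s + 4900) + (0)
Last nonzero remainder: 100s^2 - 1400s + 4900. Dividing through by 100 gives the monic gcd s^2 - 14s + 49.

49 - 14s + s^2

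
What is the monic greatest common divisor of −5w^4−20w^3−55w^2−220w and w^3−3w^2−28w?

Apply the Euclidean algorithm:
  −5w^4−20w^3−55w^2−220w = (−5w−35)(w^3−3w^2−28w) + (−300w^2−1200w)
  w^3−3w^2−28w = (−(1/300)w+7/300)(−300w^2−1200w) + (0)
Last nonzero remainder: −300w^2−1200w. Dividing through by −300 gives the monic gcd w^2+4w.

w^2+4w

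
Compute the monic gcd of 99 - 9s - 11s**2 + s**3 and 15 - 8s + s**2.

-3 + s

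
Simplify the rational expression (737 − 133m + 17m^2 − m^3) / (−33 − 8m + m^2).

Apply the Euclidean algorithm:
  −m^3 + 17m^2 − 133m + 737 = (−m + 9)(m^2 − 8m − 33) + (−94m + 1034)
  m^2 − 8m − 33 = (−(1/94)m − 3/94)(−94m + 1034) + (0)
Last nonzero remainder: −94m + 1034. Dividing through by −94 gives the monic gcd m − 11.
Cancel m − 11 from numerator and denominator to get the reduced form.

(−67 + 6m − m^2)/(3 + m)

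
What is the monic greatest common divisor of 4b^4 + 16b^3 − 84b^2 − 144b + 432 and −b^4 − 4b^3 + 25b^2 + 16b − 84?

b^2 − 5b + 6

Apply the Euclidean algorithm:
  4b^4 + 16b^3 − 84b^2 − 144b + 432 = (−4)(−b^4 − 4b^3 + 25b^2 + 16b − 84) + (16b^2 − 80b + 96)
  −b^4 − 4b^3 + 25b^2 + 16b − 84 = (−(1/16)b^2 − (9/16)b − 7/8)(16b^2 − 80b + 96) + (0)
Last nonzero remainder: 16b^2 − 80b + 96. Dividing through by 16 gives the monic gcd b^2 − 5b + 6.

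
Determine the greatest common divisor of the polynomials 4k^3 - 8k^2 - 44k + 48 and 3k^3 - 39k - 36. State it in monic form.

By polynomial division,
  4k^3 - 8k^2 - 44k + 48 = (4/3)(3k^3 - 39k - 36) + (-8k^2 + 8k + 96)
  3k^3 - 39k - 36 = (-(3/8)k - 3/8)(-8k^2 + 8k + 96) + (0)
Last nonzero remainder: -8k^2 + 8k + 96. Dividing through by -8 gives the monic gcd k^2 - k - 12.

k^2 - k - 12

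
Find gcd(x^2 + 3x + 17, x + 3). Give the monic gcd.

1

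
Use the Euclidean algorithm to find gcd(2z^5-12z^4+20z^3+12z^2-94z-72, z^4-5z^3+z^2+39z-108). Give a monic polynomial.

Repeated division with remainder:
  2z^5-12z^4+20z^3+12z^2-94z-72 = (2z-2)(z^4-5z^3+z^2+39z-108) + (8z^3-64z^2+200z-288)
  z^4-5z^3+z^2+39z-108 = ((1/8)z+3/8)(8z^3-64z^2+200z-288) + (0)
Last nonzero remainder: 8z^3-64z^2+200z-288. Dividing through by 8 gives the monic gcd z^3-8z^2+25z-36.

z^3-8z^2+25z-36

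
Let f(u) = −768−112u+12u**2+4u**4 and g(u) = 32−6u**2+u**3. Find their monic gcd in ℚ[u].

Euclidean algorithm in ℚ[u]:
  4u**4+12u**2−112u−768 = (4u+24)(u**3−6u**2+32) + (156u**2−240u−1536)
  u**3−6u**2+32 = ((1/156)u−29/1014)(156u**2−240u−1536) + ((504/169)u−2016/169)
  156u**2−240u−1536 = ((2197/42)u+2704/21)((504/169)u−2016/169) + (0)
Last nonzero remainder: (504/169)u−2016/169. Dividing through by 504/169 gives the monic gcd u−4.

−4+u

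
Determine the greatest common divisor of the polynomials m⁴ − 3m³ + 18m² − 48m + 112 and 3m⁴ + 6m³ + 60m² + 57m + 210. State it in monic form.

Repeated division with remainder:
  m⁴ − 3m³ + 18m² − 48m + 112 = (1/3)(3m⁴ + 6m³ + 60m² + 57m + 210) + (−5m³ − 2m² − 67m + 42)
  3m⁴ + 6m³ + 60m² + 57m + 210 = (−(3/5)m − 24/25)(−5m³ − 2m² − 67m + 42) + ((447/25)m² + (447/25)m + 6258/25)
  −5m³ − 2m² − 67m + 42 = (−(125/447)m + 25/149)((447/25)m² + (447/25)m + 6258/25) + (0)
Last nonzero remainder: (447/25)m² + (447/25)m + 6258/25. Dividing through by 447/25 gives the monic gcd m² + m + 14.

m² + m + 14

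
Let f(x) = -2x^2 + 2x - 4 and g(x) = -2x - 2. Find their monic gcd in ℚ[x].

1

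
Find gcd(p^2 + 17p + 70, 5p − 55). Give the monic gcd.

1

Euclidean algorithm in ℚ[p]:
  p^2 + 17p + 70 = ((1/5)p + 28/5)(5p − 55) + (378)
  5p − 55 = ((5/378)p − 55/378)(378) + (0)
The last nonzero remainder is the constant 378, so the polynomials are coprime and gcd = 1.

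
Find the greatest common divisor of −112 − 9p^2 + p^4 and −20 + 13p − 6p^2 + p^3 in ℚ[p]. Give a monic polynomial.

By polynomial division,
  p^4 − 9p^2 − 112 = (p + 6)(p^3 − 6p^2 + 13p − 20) + (14p^2 − 58p + 8)
  p^3 − 6p^2 + 13p − 20 = ((1/14)p − 13/98)(14p^2 − 58p + 8) + ((232/49)p − 928/49)
  14p^2 − 58p + 8 = ((343/116)p − 49/116)((232/49)p − 928/49) + (0)
Last nonzero remainder: (232/49)p − 928/49. Dividing through by 232/49 gives the monic gcd p − 4.

−4 + p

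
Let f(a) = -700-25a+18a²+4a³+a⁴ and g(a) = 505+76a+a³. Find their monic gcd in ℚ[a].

5+a

By polynomial division,
  a⁴+4a³+18a²-25a-700 = (a+4)(a³+76a+505) + (-58a²-834a-2720)
  a³+76a+505 = (-(1/58)a+417/1682)(-58a²-834a-2720) + ((198365/841)a+991825/841)
  -58a²-834a-2720 = (-(48778/198365)a-457504/198365)((198365/841)a+991825/841) + (0)
Last nonzero remainder: (198365/841)a+991825/841. Dividing through by 198365/841 gives the monic gcd a+5.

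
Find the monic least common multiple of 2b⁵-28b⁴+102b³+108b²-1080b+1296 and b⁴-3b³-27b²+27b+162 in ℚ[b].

b⁶-11b⁵+9b⁴+207b³-378b²-972b+1944

By polynomial division,
  2b⁵-28b⁴+102b³+108b²-1080b+1296 = (2b-22)(b⁴-3b³-27b²+27b+162) + (90b³-540b²-810b+4860)
  b⁴-3b³-27b²+27b+162 = ((1/90)b+1/30)(90b³-540b²-810b+4860) + (0)
Last nonzero remainder: 90b³-540b²-810b+4860. Dividing through by 90 gives the monic gcd b³-6b²-9b+54.
Then lcm(f, g) = f·g / gcd(f, g); expanding and making the result monic gives the answer.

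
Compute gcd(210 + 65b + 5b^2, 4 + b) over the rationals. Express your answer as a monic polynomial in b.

Repeated division with remainder:
  5b^2 + 65b + 210 = (5b + 45)(b + 4) + (30)
  b + 4 = ((1/30)b + 2/15)(30) + (0)
The last nonzero remainder is the constant 30, so the polynomials are coprime and gcd = 1.

1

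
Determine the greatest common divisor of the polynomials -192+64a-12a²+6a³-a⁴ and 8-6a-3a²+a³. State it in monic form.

By polynomial division,
  -a⁴+6a³-12a²+64a-192 = (-a+3)(a³-3a²-6a+8) + (-9a²+90a-216)
  a³-3a²-6a+8 = (-(1/9)a-7/9)(-9a²+90a-216) + (40a-160)
  -9a²+90a-216 = (-(9/40)a+27/20)(40a-160) + (0)
Last nonzero remainder: 40a-160. Dividing through by 40 gives the monic gcd a-4.

-4+a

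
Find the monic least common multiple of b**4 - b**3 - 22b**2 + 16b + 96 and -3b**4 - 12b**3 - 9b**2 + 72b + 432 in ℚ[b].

Apply the Euclidean algorithm:
  b**4 - b**3 - 22b**2 + 16b + 96 = (-1/3)(-3b**4 - 12b**3 - 9b**2 + 72b + 432) + (-5b**3 - 25b**2 + 40b + 240)
  -3b**4 - 12b**3 - 9b**2 + 72b + 432 = ((3/5)b - 3/5)(-5b**3 - 25b**2 + 40b + 240) + (-48b**2 - 48b + 576)
  -5b**3 - 25b**2 + 40b + 240 = ((5/48)b + 5/12)(-48b**2 - 48b + 576) + (0)
Last nonzero remainder: -48b**2 - 48b + 576. Dividing through by -48 gives the monic gcd b**2 + b - 12.
Then lcm(f, g) = f·g / gcd(f, g); expanding and making the result monic gives the answer.

b**6 + 2b**5 - 13b**4 - 62b**3 - 120b**2 + 480b + 1152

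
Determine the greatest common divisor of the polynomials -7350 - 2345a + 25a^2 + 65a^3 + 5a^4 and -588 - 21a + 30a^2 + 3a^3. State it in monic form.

By polynomial division,
  5a^4 + 65a^3 + 25a^2 - 2345a - 7350 = ((5/3)a + 5)(3a^3 + 30a^2 - 21a - 588) + (-90a^2 - 1260a - 4410)
  3a^3 + 30a^2 - 21a - 588 = (-(1/30)a + 2/15)(-90a^2 - 1260a - 4410) + (0)
Last nonzero remainder: -90a^2 - 1260a - 4410. Dividing through by -90 gives the monic gcd a^2 + 14a + 49.

49 + 14a + a^2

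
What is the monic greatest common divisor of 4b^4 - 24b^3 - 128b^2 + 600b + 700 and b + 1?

b + 1

Apply the Euclidean algorithm:
  4b^4 - 24b^3 - 128b^2 + 600b + 700 = (4b^3 - 28b^2 - 100b + 700)(b + 1) + (0)
The last nonzero remainder b + 1 is already monic.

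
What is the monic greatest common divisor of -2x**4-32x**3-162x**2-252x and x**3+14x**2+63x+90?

Repeated division with remainder:
  -2x**4-32x**3-162x**2-252x = (-2x-4)(x**3+14x**2+63x+90) + (20x**2+180x+360)
  x**3+14x**2+63x+90 = ((1/20)x+1/4)(20x**2+180x+360) + (0)
Last nonzero remainder: 20x**2+180x+360. Dividing through by 20 gives the monic gcd x**2+9x+18.

x**2+9x+18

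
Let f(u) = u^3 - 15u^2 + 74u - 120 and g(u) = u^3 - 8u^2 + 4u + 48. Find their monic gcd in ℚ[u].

u^2 - 10u + 24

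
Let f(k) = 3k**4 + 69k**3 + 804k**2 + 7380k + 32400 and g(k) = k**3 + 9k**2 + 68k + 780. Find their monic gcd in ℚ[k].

k + 10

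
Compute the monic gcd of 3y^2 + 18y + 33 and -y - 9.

Euclidean algorithm in ℚ[y]:
  3y^2 + 18y + 33 = (-3y + 9)(-y - 9) + (114)
  -y - 9 = (-(1/114)y - 3/38)(114) + (0)
The last nonzero remainder is the constant 114, so the polynomials are coprime and gcd = 1.

1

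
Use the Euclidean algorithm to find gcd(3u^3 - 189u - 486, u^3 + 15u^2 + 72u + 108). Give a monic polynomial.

u^2 + 9u + 18

Repeated division with remainder:
  3u^3 - 189u - 486 = (3)(u^3 + 15u^2 + 72u + 108) + (-45u^2 - 405u - 810)
  u^3 + 15u^2 + 72u + 108 = (-(1/45)u - 2/15)(-45u^2 - 405u - 810) + (0)
Last nonzero remainder: -45u^2 - 405u - 810. Dividing through by -45 gives the monic gcd u^2 + 9u + 18.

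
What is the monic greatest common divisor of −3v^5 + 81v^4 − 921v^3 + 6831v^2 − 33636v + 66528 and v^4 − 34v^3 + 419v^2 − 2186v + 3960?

v^3 − 24v^2 + 179v − 396

Repeated division with remainder:
  −3v^5 + 81v^4 − 921v^3 + 6831v^2 − 33636v + 66528 = (−3v − 21)(v^4 − 34v^3 + 419v^2 − 2186v + 3960) + (−378v^3 + 9072v^2 − 67662v + 149688)
  v^4 − 34v^3 + 419v^2 − 2186v + 3960 = (−(1/378)v + 5/189)(−378v^3 + 9072v^2 − 67662v + 149688) + (0)
Last nonzero remainder: −378v^3 + 9072v^2 − 67662v + 149688. Dividing through by −378 gives the monic gcd v^3 − 24v^2 + 179v − 396.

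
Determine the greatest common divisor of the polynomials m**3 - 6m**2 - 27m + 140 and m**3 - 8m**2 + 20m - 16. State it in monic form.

m - 4

By polynomial division,
  m**3 - 6m**2 - 27m + 140 = (m**3 - 8m**2 + 20m - 16) + (2m**2 - 47m + 156)
  m**3 - 8m**2 + 20m - 16 = ((1/2)m + 31/4)(2m**2 - 47m + 156) + ((1225/4)m - 1225)
  2m**2 - 47m + 156 = ((8/1225)m - 156/1225)((1225/4)m - 1225) + (0)
Last nonzero remainder: (1225/4)m - 1225. Dividing through by 1225/4 gives the monic gcd m - 4.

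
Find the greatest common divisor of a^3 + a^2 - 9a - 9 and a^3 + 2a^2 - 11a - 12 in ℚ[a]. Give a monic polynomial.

a^2 - 2a - 3

Euclidean algorithm in ℚ[a]:
  a^3 + a^2 - 9a - 9 = (a^3 + 2a^2 - 11a - 12) + (-a^2 + 2a + 3)
  a^3 + 2a^2 - 11a - 12 = (-a - 4)(-a^2 + 2a + 3) + (0)
Last nonzero remainder: -a^2 + 2a + 3. Dividing through by -1 gives the monic gcd a^2 - 2a - 3.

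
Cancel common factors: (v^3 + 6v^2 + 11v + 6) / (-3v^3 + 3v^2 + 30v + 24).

Euclidean algorithm in ℚ[v]:
  v^3 + 6v^2 + 11v + 6 = (-1/3)(-3v^3 + 3v^2 + 30v + 24) + (7v^2 + 21v + 14)
  -3v^3 + 3v^2 + 30v + 24 = (-(3/7)v + 12/7)(7v^2 + 21v + 14) + (0)
Last nonzero remainder: 7v^2 + 21v + 14. Dividing through by 7 gives the monic gcd v^2 + 3v + 2.
Cancel v^2 + 3v + 2 from numerator and denominator to get the reduced form.

(-v - 3)/(3v - 12)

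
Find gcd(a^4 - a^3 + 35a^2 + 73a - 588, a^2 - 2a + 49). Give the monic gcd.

a^2 - 2a + 49

By polynomial division,
  a^4 - a^3 + 35a^2 + 73a - 588 = (a^2 + a - 12)(a^2 - 2a + 49) + (0)
The last nonzero remainder a^2 - 2a + 49 is already monic.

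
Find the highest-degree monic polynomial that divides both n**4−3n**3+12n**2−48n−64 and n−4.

By polynomial division,
  n**4−3n**3+12n**2−48n−64 = (n**3+n**2+16n+16)(n−4) + (0)
The last nonzero remainder n−4 is already monic.

n−4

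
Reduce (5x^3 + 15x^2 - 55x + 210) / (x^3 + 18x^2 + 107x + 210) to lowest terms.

Apply the Euclidean algorithm:
  5x^3 + 15x^2 - 55x + 210 = (5)(x^3 + 18x^2 + 107x + 210) + (-75x^2 - 590x - 840)
  x^3 + 18x^2 + 107x + 210 = (-(1/75)x - 152/1125)(-75x^2 - 590x - 840) + ((3619/225)x + 7238/75)
  -75x^2 - 590x - 840 = (-(16875/3619)x - 4500/517)((3619/225)x + 7238/75) + (0)
Last nonzero remainder: (3619/225)x + 7238/75. Dividing through by 3619/225 gives the monic gcd x + 6.
Cancel x + 6 from numerator and denominator to get the reduced form.

(5x^2 - 15x + 35)/(x^2 + 12x + 35)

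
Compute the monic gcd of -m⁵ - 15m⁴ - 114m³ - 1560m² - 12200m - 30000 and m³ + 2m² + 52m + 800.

By polynomial division,
  -m⁵ - 15m⁴ - 114m³ - 1560m² - 12200m - 30000 = (-m² - 13m - 36)(m³ + 2m² + 52m + 800) + (-12m² + 72m - 1200)
  m³ + 2m² + 52m + 800 = (-(1/12)m - 2/3)(-12m² + 72m - 1200) + (0)
Last nonzero remainder: -12m² + 72m - 1200. Dividing through by -12 gives the monic gcd m² - 6m + 100.

m² - 6m + 100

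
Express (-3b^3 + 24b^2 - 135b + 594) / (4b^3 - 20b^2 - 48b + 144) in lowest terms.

(-3b^2 + 6b - 99)/(4b^2 + 4b - 24)

Euclidean algorithm in ℚ[b]:
  -3b^3 + 24b^2 - 135b + 594 = (-3/4)(4b^3 - 20b^2 - 48b + 144) + (9b^2 - 171b + 702)
  4b^3 - 20b^2 - 48b + 144 = ((4/9)b + 56/9)(9b^2 - 171b + 702) + (704b - 4224)
  9b^2 - 171b + 702 = ((9/704)b - 117/704)(704b - 4224) + (0)
Last nonzero remainder: 704b - 4224. Dividing through by 704 gives the monic gcd b - 6.
Cancel b - 6 from numerator and denominator to get the reduced form.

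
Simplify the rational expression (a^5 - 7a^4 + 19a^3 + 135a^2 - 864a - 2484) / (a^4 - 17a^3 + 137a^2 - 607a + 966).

Apply the Euclidean algorithm:
  a^5 - 7a^4 + 19a^3 + 135a^2 - 864a - 2484 = (a + 10)(a^4 - 17a^3 + 137a^2 - 607a + 966) + (52a^3 - 628a^2 + 4240a - 12144)
  a^4 - 17a^3 + 137a^2 - 607a + 966 = ((1/52)a - 16/169)(52a^3 - 628a^2 + 4240a - 12144) + (-(675/169)a^2 + (4725/169)a - 31050/169)
  52a^3 - 628a^2 + 4240a - 12144 = (-(8788/675)a + 14872/225)(-(675/169)a^2 + (4725/169)a - 31050/169) + (0)
Last nonzero remainder: -(675/169)a^2 + (4725/169)a - 31050/169. Dividing through by -675/169 gives the monic gcd a^2 - 7a + 46.
Cancel a^2 - 7a + 46 from numerator and denominator to get the reduced form.

(a^3 - 27a - 54)/(a^2 - 10a + 21)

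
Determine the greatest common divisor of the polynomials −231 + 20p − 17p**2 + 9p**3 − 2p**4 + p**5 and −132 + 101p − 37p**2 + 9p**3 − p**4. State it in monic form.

By polynomial division,
  p**5 − 2p**4 + 9p**3 − 17p**2 + 20p − 231 = (−p − 7)(−p**4 + 9p**3 − 37p**2 + 101p − 132) + (35p**3 − 175p**2 + 595p − 1155)
  −p**4 + 9p**3 − 37p**2 + 101p − 132 = (−(1/35)p + 4/35)(35p**3 − 175p**2 + 595p − 1155) + (0)
Last nonzero remainder: 35p**3 − 175p**2 + 595p − 1155. Dividing through by 35 gives the monic gcd p**3 − 5p**2 + 17p − 33.

−33 + 17p − 5p**2 + p**3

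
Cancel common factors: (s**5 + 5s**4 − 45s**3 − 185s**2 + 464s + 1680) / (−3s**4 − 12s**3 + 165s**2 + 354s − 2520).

Repeated division with remainder:
  s**5 + 5s**4 − 45s**3 − 185s**2 + 464s + 1680 = (−(1/3)s − 1/3)(−3s**4 − 12s**3 + 165s**2 + 354s − 2520) + (6s**3 − 12s**2 − 258s + 840)
  −3s**4 − 12s**3 + 165s**2 + 354s − 2520 = (−(1/2)s − 3)(6s**3 − 12s**2 − 258s + 840) + (0)
Last nonzero remainder: 6s**3 − 12s**2 − 258s + 840. Dividing through by 6 gives the monic gcd s**3 − 2s**2 − 43s + 140.
Cancel s**3 − 2s**2 − 43s + 140 from numerator and denominator to get the reduced form.

(−s**2 − 7s − 12)/(3s + 18)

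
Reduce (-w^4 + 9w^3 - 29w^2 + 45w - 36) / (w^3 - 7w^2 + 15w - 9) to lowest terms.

(-w^3 + 6w^2 - 11w + 12)/(w^2 - 4w + 3)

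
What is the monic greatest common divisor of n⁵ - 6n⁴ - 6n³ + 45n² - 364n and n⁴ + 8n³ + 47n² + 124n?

n² + 4n

Euclidean algorithm in ℚ[n]:
  n⁵ - 6n⁴ - 6n³ + 45n² - 364n = (n - 14)(n⁴ + 8n³ + 47n² + 124n) + (59n³ + 579n² + 1372n)
  n⁴ + 8n³ + 47n² + 124n = ((1/59)n - 107/3481)(59n³ + 579n² + 1372n) + ((144612/3481)n² + (578448/3481)n)
  59n³ + 579n² + 1372n = ((205379/144612)n + 1193983/144612)((144612/3481)n² + (578448/3481)n) + (0)
Last nonzero remainder: (144612/3481)n² + (578448/3481)n. Dividing through by 144612/3481 gives the monic gcd n² + 4n.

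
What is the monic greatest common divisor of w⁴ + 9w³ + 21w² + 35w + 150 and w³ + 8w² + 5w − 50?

w² + 10w + 25

Repeated division with remainder:
  w⁴ + 9w³ + 21w² + 35w + 150 = (w + 1)(w³ + 8w² + 5w − 50) + (8w² + 80w + 200)
  w³ + 8w² + 5w − 50 = ((1/8)w − 1/4)(8w² + 80w + 200) + (0)
Last nonzero remainder: 8w² + 80w + 200. Dividing through by 8 gives the monic gcd w² + 10w + 25.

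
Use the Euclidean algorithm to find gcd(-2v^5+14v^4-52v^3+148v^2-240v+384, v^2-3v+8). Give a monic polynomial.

v^2-3v+8

Repeated division with remainder:
  -2v^5+14v^4-52v^3+148v^2-240v+384 = (-2v^3+8v^2-12v+48)(v^2-3v+8) + (0)
The last nonzero remainder v^2-3v+8 is already monic.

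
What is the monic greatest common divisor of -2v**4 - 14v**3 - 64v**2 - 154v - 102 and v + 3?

v + 3

Euclidean algorithm in ℚ[v]:
  -2v**4 - 14v**3 - 64v**2 - 154v - 102 = (-2v**3 - 8v**2 - 40v - 34)(v + 3) + (0)
The last nonzero remainder v + 3 is already monic.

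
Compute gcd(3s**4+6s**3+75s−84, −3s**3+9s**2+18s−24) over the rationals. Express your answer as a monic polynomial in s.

By polynomial division,
  3s**4+6s**3+75s−84 = (−s−5)(−3s**3+9s**2+18s−24) + (63s**2+141s−204)
  −3s**3+9s**2+18s−24 = (−(1/21)s+110/441)(63s**2+141s−204) + (−(3952/147)s+3952/147)
  63s**2+141s−204 = (−(9261/3952)s−7497/988)(−(3952/147)s+3952/147) + (0)
Last nonzero remainder: −(3952/147)s+3952/147. Dividing through by −3952/147 gives the monic gcd s−1.

s−1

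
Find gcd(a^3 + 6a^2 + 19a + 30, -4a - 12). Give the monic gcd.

Euclidean algorithm in ℚ[a]:
  a^3 + 6a^2 + 19a + 30 = (-(1/4)a^2 - (3/4)a - 5/2)(-4a - 12) + (0)
Last nonzero remainder: -4a - 12. Dividing through by -4 gives the monic gcd a + 3.

a + 3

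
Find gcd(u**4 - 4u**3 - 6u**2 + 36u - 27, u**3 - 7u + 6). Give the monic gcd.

Repeated division with remainder:
  u**4 - 4u**3 - 6u**2 + 36u - 27 = (u - 4)(u**3 - 7u + 6) + (u**2 + 2u - 3)
  u**3 - 7u + 6 = (u - 2)(u**2 + 2u - 3) + (0)
The last nonzero remainder u**2 + 2u - 3 is already monic.

u**2 + 2u - 3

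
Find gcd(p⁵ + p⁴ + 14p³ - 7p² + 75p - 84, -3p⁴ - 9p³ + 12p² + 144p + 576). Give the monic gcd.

Euclidean algorithm in ℚ[p]:
  p⁵ + p⁴ + 14p³ - 7p² + 75p - 84 = (-(1/3)p + 2/3)(-3p⁴ - 9p³ + 12p² + 144p + 576) + (24p³ + 33p² + 171p - 468)
  -3p⁴ - 9p³ + 12p² + 144p + 576 = (-(1/8)p - 13/64)(24p³ + 33p² + 171p - 468) + ((2565/64)p² + (7695/64)p + 7695/16)
  24p³ + 33p² + 171p - 468 = ((512/855)p - 832/855)((2565/64)p² + (7695/64)p + 7695/16) + (0)
Last nonzero remainder: (2565/64)p² + (7695/64)p + 7695/16. Dividing through by 2565/64 gives the monic gcd p² + 3p + 12.

p² + 3p + 12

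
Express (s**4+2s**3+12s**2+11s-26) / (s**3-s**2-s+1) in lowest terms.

(s**3+3s**2+15s+26)/(s**2-1)

By polynomial division,
  s**4+2s**3+12s**2+11s-26 = (s+3)(s**3-s**2-s+1) + (16s**2+13s-29)
  s**3-s**2-s+1 = ((1/16)s-29/256)(16s**2+13s-29) + ((585/256)s-585/256)
  16s**2+13s-29 = ((4096/585)s+7424/585)((585/256)s-585/256) + (0)
Last nonzero remainder: (585/256)s-585/256. Dividing through by 585/256 gives the monic gcd s-1.
Cancel s-1 from numerator and denominator to get the reduced form.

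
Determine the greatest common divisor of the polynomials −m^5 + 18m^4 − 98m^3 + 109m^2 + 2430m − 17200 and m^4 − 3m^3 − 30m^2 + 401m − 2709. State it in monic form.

m^2 − 5m + 43

By polynomial division,
  −m^5 + 18m^4 − 98m^3 + 109m^2 + 2430m − 17200 = (−m + 15)(m^4 − 3m^3 − 30m^2 + 401m − 2709) + (−83m^3 + 960m^2 − 6294m + 23435)
  m^4 − 3m^3 − 30m^2 + 401m − 2709 = (−(1/83)m − 711/6889)(−83m^3 + 960m^2 − 6294m + 23435) + (−(46512/6889)m^2 + (232560/6889)m − 2000016/6889)
  −83m^3 + 960m^2 − 6294m + 23435 = ((571787/46512)m − 3754505/46512)(−(46512/6889)m^2 + (232560/6889)m − 2000016/6889) + (0)
Last nonzero remainder: −(46512/6889)m^2 + (232560/6889)m − 2000016/6889. Dividing through by −46512/6889 gives the monic gcd m^2 − 5m + 43.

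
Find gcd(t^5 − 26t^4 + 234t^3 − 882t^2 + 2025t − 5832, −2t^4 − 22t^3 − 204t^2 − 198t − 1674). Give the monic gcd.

t^2 + 9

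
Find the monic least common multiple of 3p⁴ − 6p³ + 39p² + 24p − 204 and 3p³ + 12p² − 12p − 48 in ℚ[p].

p⁵ + 2p⁴ + 5p³ + 60p² − 36p − 272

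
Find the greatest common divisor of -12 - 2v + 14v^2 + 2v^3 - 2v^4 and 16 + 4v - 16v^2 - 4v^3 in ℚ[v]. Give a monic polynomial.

Euclidean algorithm in ℚ[v]:
  -2v^4 + 2v^3 + 14v^2 - 2v - 12 = ((1/2)v - 5/2)(-4v^3 - 16v^2 + 4v + 16) + (-28v^2 + 28)
  -4v^3 - 16v^2 + 4v + 16 = ((1/7)v + 4/7)(-28v^2 + 28) + (0)
Last nonzero remainder: -28v^2 + 28. Dividing through by -28 gives the monic gcd v^2 - 1.

-1 + v^2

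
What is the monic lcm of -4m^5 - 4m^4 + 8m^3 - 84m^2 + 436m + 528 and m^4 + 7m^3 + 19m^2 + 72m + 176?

m^6 + 5m^5 + 2m^4 + 13m^3 - 25m^2 - 568m - 528

Apply the Euclidean algorithm:
  -4m^5 - 4m^4 + 8m^3 - 84m^2 + 436m + 528 = (-4m + 24)(m^4 + 7m^3 + 19m^2 + 72m + 176) + (-84m^3 - 252m^2 - 588m - 3696)
  m^4 + 7m^3 + 19m^2 + 72m + 176 = (-(1/84)m - 1/21)(-84m^3 - 252m^2 - 588m - 3696) + (0)
Last nonzero remainder: -84m^3 - 252m^2 - 588m - 3696. Dividing through by -84 gives the monic gcd m^3 + 3m^2 + 7m + 44.
Then lcm(f, g) = f·g / gcd(f, g); expanding and making the result monic gives the answer.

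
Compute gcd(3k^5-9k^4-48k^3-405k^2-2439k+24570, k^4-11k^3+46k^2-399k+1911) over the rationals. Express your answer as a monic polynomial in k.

k^3-4k^2+18k-273

Euclidean algorithm in ℚ[k]:
  3k^5-9k^4-48k^3-405k^2-2439k+24570 = (3k+24)(k^4-11k^3+46k^2-399k+1911) + (78k^3-312k^2+1404k-21294)
  k^4-11k^3+46k^2-399k+1911 = ((1/78)k-7/78)(78k^3-312k^2+1404k-21294) + (0)
Last nonzero remainder: 78k^3-312k^2+1404k-21294. Dividing through by 78 gives the monic gcd k^3-4k^2+18k-273.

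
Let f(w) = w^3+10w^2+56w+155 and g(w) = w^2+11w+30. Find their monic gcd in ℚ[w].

w+5

Apply the Euclidean algorithm:
  w^3+10w^2+56w+155 = (w−1)(w^2+11w+30) + (37w+185)
  w^2+11w+30 = ((1/37)w+6/37)(37w+185) + (0)
Last nonzero remainder: 37w+185. Dividing through by 37 gives the monic gcd w+5.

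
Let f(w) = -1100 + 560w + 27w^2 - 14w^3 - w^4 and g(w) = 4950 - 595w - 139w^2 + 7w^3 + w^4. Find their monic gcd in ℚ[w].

-550 + 5w + 16w^2 + w^3

Apply the Euclidean algorithm:
  -w^4 - 14w^3 + 27w^2 + 560w - 1100 = (-1)(w^4 + 7w^3 - 139w^2 - 595w + 4950) + (-7w^3 - 112w^2 - 35w + 3850)
  w^4 + 7w^3 - 139w^2 - 595w + 4950 = (-(1/7)w + 9/7)(-7w^3 - 112w^2 - 35w + 3850) + (0)
Last nonzero remainder: -7w^3 - 112w^2 - 35w + 3850. Dividing through by -7 gives the monic gcd w^3 + 16w^2 + 5w - 550.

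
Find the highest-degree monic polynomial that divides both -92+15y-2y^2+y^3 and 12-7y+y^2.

Apply the Euclidean algorithm:
  y^3-2y^2+15y-92 = (y+5)(y^2-7y+12) + (38y-152)
  y^2-7y+12 = ((1/38)y-3/38)(38y-152) + (0)
Last nonzero remainder: 38y-152. Dividing through by 38 gives the monic gcd y-4.

-4+y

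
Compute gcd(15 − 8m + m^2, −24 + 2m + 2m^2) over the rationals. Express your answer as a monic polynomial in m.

−3 + m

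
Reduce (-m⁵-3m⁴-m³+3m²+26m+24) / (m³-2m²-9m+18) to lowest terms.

By polynomial division,
  -m⁵-3m⁴-m³+3m²+26m+24 = (-m²-5m-20)(m³-2m²-9m+18) + (-64m²-64m+384)
  m³-2m²-9m+18 = (-(1/64)m+3/64)(-64m²-64m+384) + (0)
Last nonzero remainder: -64m²-64m+384. Dividing through by -64 gives the monic gcd m²+m-6.
Cancel m²+m-6 from numerator and denominator to get the reduced form.

(-m³-2m²-5m-4)/(m-3)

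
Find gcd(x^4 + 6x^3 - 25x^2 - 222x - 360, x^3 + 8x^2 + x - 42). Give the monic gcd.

x + 3

Repeated division with remainder:
  x^4 + 6x^3 - 25x^2 - 222x - 360 = (x - 2)(x^3 + 8x^2 + x - 42) + (-10x^2 - 178x - 444)
  x^3 + 8x^2 + x - 42 = (-(1/10)x + 49/50)(-10x^2 - 178x - 444) + ((3276/25)x + 9828/25)
  -10x^2 - 178x - 444 = (-(125/1638)x - 925/819)((3276/25)x + 9828/25) + (0)
Last nonzero remainder: (3276/25)x + 9828/25. Dividing through by 3276/25 gives the monic gcd x + 3.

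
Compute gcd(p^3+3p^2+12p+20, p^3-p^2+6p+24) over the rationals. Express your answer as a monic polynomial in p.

p+2

By polynomial division,
  p^3+3p^2+12p+20 = (p^3-p^2+6p+24) + (4p^2+6p-4)
  p^3-p^2+6p+24 = ((1/4)p-5/8)(4p^2+6p-4) + ((43/4)p+43/2)
  4p^2+6p-4 = ((16/43)p-8/43)((43/4)p+43/2) + (0)
Last nonzero remainder: (43/4)p+43/2. Dividing through by 43/4 gives the monic gcd p+2.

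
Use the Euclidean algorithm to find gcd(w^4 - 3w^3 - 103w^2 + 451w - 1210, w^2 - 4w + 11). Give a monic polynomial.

w^2 - 4w + 11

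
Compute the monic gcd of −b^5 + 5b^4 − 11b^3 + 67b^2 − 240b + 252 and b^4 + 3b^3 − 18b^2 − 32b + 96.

Repeated division with remainder:
  −b^5 + 5b^4 − 11b^3 + 67b^2 − 240b + 252 = (−b + 8)(b^4 + 3b^3 − 18b^2 − 32b + 96) + (−53b^3 + 179b^2 + 112b − 516)
  b^4 + 3b^3 − 18b^2 − 32b + 96 = (−(1/53)b − 338/2809)(−53b^3 + 179b^2 + 112b − 516) + ((15876/2809)b^2 − (79380/2809)b + 95256/2809)
  −53b^3 + 179b^2 + 112b − 516 = (−(148877/15876)b − 120787/7938)((15876/2809)b^2 − (79380/2809)b + 95256/2809) + (0)
Last nonzero remainder: (15876/2809)b^2 − (79380/2809)b + 95256/2809. Dividing through by 15876/2809 gives the monic gcd b^2 − 5b + 6.

b^2 − 5b + 6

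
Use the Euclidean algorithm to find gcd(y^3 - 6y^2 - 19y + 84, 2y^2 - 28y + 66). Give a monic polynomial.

Repeated division with remainder:
  y^3 - 6y^2 - 19y + 84 = ((1/2)y + 4)(2y^2 - 28y + 66) + (60y - 180)
  2y^2 - 28y + 66 = ((1/30)y - 11/30)(60y - 180) + (0)
Last nonzero remainder: 60y - 180. Dividing through by 60 gives the monic gcd y - 3.

y - 3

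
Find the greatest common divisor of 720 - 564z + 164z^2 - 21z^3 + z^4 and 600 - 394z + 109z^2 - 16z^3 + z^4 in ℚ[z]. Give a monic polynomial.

Repeated division with remainder:
  z^4 - 21z^3 + 164z^2 - 564z + 720 = (z^4 - 16z^3 + 109z^2 - 394z + 600) + (-5z^3 + 55z^2 - 170z + 120)
  z^4 - 16z^3 + 109z^2 - 394z + 600 = (-(1/5)z + 1)(-5z^3 + 55z^2 - 170z + 120) + (20z^2 - 200z + 480)
  -5z^3 + 55z^2 - 170z + 120 = (-(1/4)z + 1/4)(20z^2 - 200z + 480) + (0)
Last nonzero remainder: 20z^2 - 200z + 480. Dividing through by 20 gives the monic gcd z^2 - 10z + 24.

24 - 10z + z^2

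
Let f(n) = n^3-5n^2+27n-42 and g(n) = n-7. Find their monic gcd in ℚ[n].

1

Apply the Euclidean algorithm:
  n^3-5n^2+27n-42 = (n^2+2n+41)(n-7) + (245)
  n-7 = ((1/245)n-1/35)(245) + (0)
The last nonzero remainder is the constant 245, so the polynomials are coprime and gcd = 1.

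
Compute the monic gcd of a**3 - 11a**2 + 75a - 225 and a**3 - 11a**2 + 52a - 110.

a - 5

Apply the Euclidean algorithm:
  a**3 - 11a**2 + 75a - 225 = (a**3 - 11a**2 + 52a - 110) + (23a - 115)
  a**3 - 11a**2 + 52a - 110 = ((1/23)a**2 - (6/23)a + 22/23)(23a - 115) + (0)
Last nonzero remainder: 23a - 115. Dividing through by 23 gives the monic gcd a - 5.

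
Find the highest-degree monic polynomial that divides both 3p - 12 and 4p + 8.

1

Apply the Euclidean algorithm:
  3p - 12 = (3/4)(4p + 8) + (-18)
  4p + 8 = (-(2/9)p - 4/9)(-18) + (0)
The last nonzero remainder is the constant -18, so the polynomials are coprime and gcd = 1.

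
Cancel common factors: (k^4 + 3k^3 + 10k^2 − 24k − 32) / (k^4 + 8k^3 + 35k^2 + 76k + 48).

(k − 2)/(k + 3)

Apply the Euclidean algorithm:
  k^4 + 3k^3 + 10k^2 − 24k − 32 = (k^4 + 8k^3 + 35k^2 + 76k + 48) + (−5k^3 − 25k^2 − 100k − 80)
  k^4 + 8k^3 + 35k^2 + 76k + 48 = (−(1/5)k − 3/5)(−5k^3 − 25k^2 − 100k − 80) + (0)
Last nonzero remainder: −5k^3 − 25k^2 − 100k − 80. Dividing through by −5 gives the monic gcd k^3 + 5k^2 + 20k + 16.
Cancel k^3 + 5k^2 + 20k + 16 from numerator and denominator to get the reduced form.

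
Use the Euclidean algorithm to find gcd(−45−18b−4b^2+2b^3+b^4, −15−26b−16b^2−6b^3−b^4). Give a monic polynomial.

15+11b+5b^2+b^3

Apply the Euclidean algorithm:
  b^4+2b^3−4b^2−18b−45 = (−1)(−b^4−6b^3−16b^2−26b−15) + (−4b^3−20b^2−44b−60)
  −b^4−6b^3−16b^2−26b−15 = ((1/4)b+1/4)(−4b^3−20b^2−44b−60) + (0)
Last nonzero remainder: −4b^3−20b^2−44b−60. Dividing through by −4 gives the monic gcd b^3+5b^2+11b+15.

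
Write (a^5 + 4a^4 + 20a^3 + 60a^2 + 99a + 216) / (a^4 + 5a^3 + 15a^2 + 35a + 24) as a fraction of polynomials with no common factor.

Euclidean algorithm in ℚ[a]:
  a^5 + 4a^4 + 20a^3 + 60a^2 + 99a + 216 = (a - 1)(a^4 + 5a^3 + 15a^2 + 35a + 24) + (10a^3 + 40a^2 + 110a + 240)
  a^4 + 5a^3 + 15a^2 + 35a + 24 = ((1/10)a + 1/10)(10a^3 + 40a^2 + 110a + 240) + (0)
Last nonzero remainder: 10a^3 + 40a^2 + 110a + 240. Dividing through by 10 gives the monic gcd a^3 + 4a^2 + 11a + 24.
Cancel a^3 + 4a^2 + 11a + 24 from numerator and denominator to get the reduced form.

(a^2 + 9)/(a + 1)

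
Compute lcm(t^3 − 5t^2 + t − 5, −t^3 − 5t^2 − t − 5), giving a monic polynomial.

t^4 − 24t^2 − 25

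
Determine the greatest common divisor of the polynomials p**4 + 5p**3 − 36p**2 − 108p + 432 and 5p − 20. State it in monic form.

By polynomial division,
  p**4 + 5p**3 − 36p**2 − 108p + 432 = ((1/5)p**3 + (9/5)p**2 − 108/5)(5p − 20) + (0)
Last nonzero remainder: 5p − 20. Dividing through by 5 gives the monic gcd p − 4.

p − 4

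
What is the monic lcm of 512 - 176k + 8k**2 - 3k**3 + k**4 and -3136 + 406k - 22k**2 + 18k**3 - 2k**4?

25088 - 15792k + 3368k**2 - 435k**3 + 99k**4 - 17k**5 + k**6

Apply the Euclidean algorithm:
  k**4 - 3k**3 + 8k**2 - 176k + 512 = (-1/2)(-2k**4 + 18k**3 - 22k**2 + 406k - 3136) + (6k**3 - 3k**2 + 27k - 1056)
  -2k**4 + 18k**3 - 22k**2 + 406k - 3136 = (-(1/3)k + 17/6)(6k**3 - 3k**2 + 27k - 1056) + (-(9/2)k**2 - (45/2)k - 144)
  6k**3 - 3k**2 + 27k - 1056 = (-(4/3)k + 22/3)(-(9/2)k**2 - (45/2)k - 144) + (0)
Last nonzero remainder: -(9/2)k**2 - (45/2)k - 144. Dividing through by -9/2 gives the monic gcd k**2 + 5k + 32.
Then lcm(f, g) = f·g / gcd(f, g); expanding and making the result monic gives the answer.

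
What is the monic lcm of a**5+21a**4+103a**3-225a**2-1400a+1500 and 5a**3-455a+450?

a**6+12a**5-86a**4-1152a**3+625a**2+14100a-13500

By polynomial division,
  a**5+21a**4+103a**3-225a**2-1400a+1500 = ((1/5)a**2+(21/5)a+194/5)(5a**3-455a+450) + (1596a**2+14364a-15960)
  5a**3-455a+450 = ((5/1596)a-15/532)(1596a**2+14364a-15960) + (0)
Last nonzero remainder: 1596a**2+14364a-15960. Dividing through by 1596 gives the monic gcd a**2+9a-10.
Then lcm(f, g) = f·g / gcd(f, g); expanding and making the result monic gives the answer.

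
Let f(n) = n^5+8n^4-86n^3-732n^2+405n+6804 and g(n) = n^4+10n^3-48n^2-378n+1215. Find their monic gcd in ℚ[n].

n^2+6n-27

Euclidean algorithm in ℚ[n]:
  n^5+8n^4-86n^3-732n^2+405n+6804 = (n-2)(n^4+10n^3-48n^2-378n+1215) + (-18n^3-450n^2-1566n+9234)
  n^4+10n^3-48n^2-378n+1215 = (-(1/18)n+5/6)(-18n^3-450n^2-1566n+9234) + (240n^2+1440n-6480)
  -18n^3-450n^2-1566n+9234 = (-(3/40)n-57/40)(240n^2+1440n-6480) + (0)
Last nonzero remainder: 240n^2+1440n-6480. Dividing through by 240 gives the monic gcd n^2+6n-27.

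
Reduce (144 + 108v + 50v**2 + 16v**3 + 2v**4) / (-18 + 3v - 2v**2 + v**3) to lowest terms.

Repeated division with remainder:
  2v**4 + 16v**3 + 50v**2 + 108v + 144 = (2v + 20)(v**3 - 2v**2 + 3v - 18) + (84v**2 + 84v + 504)
  v**3 - 2v**2 + 3v - 18 = ((1/84)v - 1/28)(84v**2 + 84v + 504) + (0)
Last nonzero remainder: 84v**2 + 84v + 504. Dividing through by 84 gives the monic gcd v**2 + v + 6.
Cancel v**2 + v + 6 from numerator and denominator to get the reduced form.

(24 + 14v + 2v**2)/(-3 + v)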